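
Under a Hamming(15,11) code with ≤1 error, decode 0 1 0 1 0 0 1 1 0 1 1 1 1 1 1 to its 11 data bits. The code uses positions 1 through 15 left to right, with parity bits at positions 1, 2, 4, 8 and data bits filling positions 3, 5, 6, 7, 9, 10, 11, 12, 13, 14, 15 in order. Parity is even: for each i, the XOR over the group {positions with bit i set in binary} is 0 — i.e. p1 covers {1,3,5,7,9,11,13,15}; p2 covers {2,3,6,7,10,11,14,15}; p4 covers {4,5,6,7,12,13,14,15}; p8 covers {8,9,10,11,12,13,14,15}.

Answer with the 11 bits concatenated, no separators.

s1 (pos 1,3,5,7,9,11,13,15): 0⊕0⊕0⊕1⊕0⊕1⊕1⊕1 = 0
s2 (pos 2,3,6,7,10,11,14,15): 1⊕0⊕0⊕1⊕1⊕1⊕1⊕1 = 0
s4 (pos 4,5,6,7,12,13,14,15): 1⊕0⊕0⊕1⊕1⊕1⊕1⊕1 = 0
s8 (pos 8,9,10,11,12,13,14,15): 1⊕0⊕1⊕1⊕1⊕1⊕1⊕1 = 1
Syndrome s8…s1 = 1000 → error at position 8.
Flip position 8: 010100110111111 → 010100100111111
Read data bits from positions 3,5,6,7,9,10,11,12,13,14,15: 00010111111

00010111111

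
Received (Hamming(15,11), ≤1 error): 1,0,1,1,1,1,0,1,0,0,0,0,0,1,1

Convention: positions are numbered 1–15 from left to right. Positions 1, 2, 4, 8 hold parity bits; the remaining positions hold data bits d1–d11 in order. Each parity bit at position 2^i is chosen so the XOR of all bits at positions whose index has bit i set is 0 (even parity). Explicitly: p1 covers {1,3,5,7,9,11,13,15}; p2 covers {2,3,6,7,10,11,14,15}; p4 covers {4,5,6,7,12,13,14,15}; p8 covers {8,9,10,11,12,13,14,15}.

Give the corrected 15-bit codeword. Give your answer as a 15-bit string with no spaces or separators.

101111010001011

s1 (pos 1,3,5,7,9,11,13,15): 1⊕1⊕1⊕0⊕0⊕0⊕0⊕1 = 0
s2 (pos 2,3,6,7,10,11,14,15): 0⊕1⊕1⊕0⊕0⊕0⊕1⊕1 = 0
s4 (pos 4,5,6,7,12,13,14,15): 1⊕1⊕1⊕0⊕0⊕0⊕1⊕1 = 1
s8 (pos 8,9,10,11,12,13,14,15): 1⊕0⊕0⊕0⊕0⊕0⊕1⊕1 = 1
Syndrome s8…s1 = 1100 → error at position 12.
Flip position 12: 101111010000011 → 101111010001011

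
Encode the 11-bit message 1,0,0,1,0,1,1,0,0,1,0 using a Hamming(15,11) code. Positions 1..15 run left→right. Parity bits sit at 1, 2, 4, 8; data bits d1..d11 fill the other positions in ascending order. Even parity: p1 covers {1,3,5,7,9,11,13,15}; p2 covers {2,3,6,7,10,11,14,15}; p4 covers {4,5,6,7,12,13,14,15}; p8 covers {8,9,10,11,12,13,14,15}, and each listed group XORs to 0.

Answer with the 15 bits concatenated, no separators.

111000110110010

Place data at non-parity positions: p1 p2 1 p4 0 0 1 p8 0 1 1 0 0 1 0
p1 (pos 1,3,5,7,9,11,13,15): XOR of data positions = 1⊕0⊕1⊕0⊕1⊕0⊕0 = 1
p2 (pos 2,3,6,7,10,11,14,15): XOR of data positions = 1⊕0⊕1⊕1⊕1⊕1⊕0 = 1
p4 (pos 4,5,6,7,12,13,14,15): XOR of data positions = 0⊕0⊕1⊕0⊕0⊕1⊕0 = 0
p8 (pos 8,9,10,11,12,13,14,15): XOR of data positions = 0⊕1⊕1⊕0⊕0⊕1⊕0 = 1
Codeword: 111000110110010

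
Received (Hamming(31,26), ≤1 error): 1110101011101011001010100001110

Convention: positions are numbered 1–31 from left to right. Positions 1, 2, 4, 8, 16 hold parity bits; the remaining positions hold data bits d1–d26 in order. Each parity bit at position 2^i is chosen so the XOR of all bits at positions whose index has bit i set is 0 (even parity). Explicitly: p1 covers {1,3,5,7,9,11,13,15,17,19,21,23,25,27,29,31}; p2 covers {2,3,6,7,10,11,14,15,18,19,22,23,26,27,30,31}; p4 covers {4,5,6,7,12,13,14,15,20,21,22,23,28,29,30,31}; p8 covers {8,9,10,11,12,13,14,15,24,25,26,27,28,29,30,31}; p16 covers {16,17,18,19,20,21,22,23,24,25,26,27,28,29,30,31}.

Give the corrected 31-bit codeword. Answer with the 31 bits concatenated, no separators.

s1 (pos 1,3,5,7,9,11,13,15,17,19,21,23,25,27,29,31): 1⊕1⊕1⊕1⊕1⊕1⊕1⊕1⊕0⊕1⊕1⊕1⊕0⊕0⊕1⊕0 = 0
s2 (pos 2,3,6,7,10,11,14,15,18,19,22,23,26,27,30,31): 1⊕1⊕0⊕1⊕1⊕1⊕0⊕1⊕0⊕1⊕0⊕1⊕0⊕0⊕1⊕0 = 1
s4 (pos 4,5,6,7,12,13,14,15,20,21,22,23,28,29,30,31): 0⊕1⊕0⊕1⊕0⊕1⊕0⊕1⊕0⊕1⊕0⊕1⊕1⊕1⊕1⊕0 = 1
s8 (pos 8,9,10,11,12,13,14,15,24,25,26,27,28,29,30,31): 0⊕1⊕1⊕1⊕0⊕1⊕0⊕1⊕0⊕0⊕0⊕0⊕1⊕1⊕1⊕0 = 0
s16 (pos 16,17,18,19,20,21,22,23,24,25,26,27,28,29,30,31): 1⊕0⊕0⊕1⊕0⊕1⊕0⊕1⊕0⊕0⊕0⊕0⊕1⊕1⊕1⊕0 = 1
Syndrome s16…s1 = 10110 → error at position 22.
Flip position 22: 1110101011101011001010100001110 → 1110101011101011001011100001110

1110101011101011001011100001110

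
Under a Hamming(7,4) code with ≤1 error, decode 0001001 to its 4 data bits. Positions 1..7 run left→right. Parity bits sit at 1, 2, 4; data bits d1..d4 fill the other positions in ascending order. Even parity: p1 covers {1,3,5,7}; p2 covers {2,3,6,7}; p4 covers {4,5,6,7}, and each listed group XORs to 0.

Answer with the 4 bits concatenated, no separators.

1001

s1 (pos 1,3,5,7): 0⊕0⊕0⊕1 = 1
s2 (pos 2,3,6,7): 0⊕0⊕0⊕1 = 1
s4 (pos 4,5,6,7): 1⊕0⊕0⊕1 = 0
Syndrome s4…s1 = 011 → error at position 3.
Flip position 3: 0001001 → 0011001
Read data bits from positions 3,5,6,7: 1001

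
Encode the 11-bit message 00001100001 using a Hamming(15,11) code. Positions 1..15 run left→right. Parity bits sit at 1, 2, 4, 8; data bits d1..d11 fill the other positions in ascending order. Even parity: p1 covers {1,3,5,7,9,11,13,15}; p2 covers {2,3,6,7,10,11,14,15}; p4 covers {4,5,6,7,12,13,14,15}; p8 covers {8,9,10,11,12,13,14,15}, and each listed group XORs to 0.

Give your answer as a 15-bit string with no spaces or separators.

000100011100001

Place data at non-parity positions: p1 p2 0 p4 0 0 0 p8 1 1 0 0 0 0 1
p1 (pos 1,3,5,7,9,11,13,15): XOR of data positions = 0⊕0⊕0⊕1⊕0⊕0⊕1 = 0
p2 (pos 2,3,6,7,10,11,14,15): XOR of data positions = 0⊕0⊕0⊕1⊕0⊕0⊕1 = 0
p4 (pos 4,5,6,7,12,13,14,15): XOR of data positions = 0⊕0⊕0⊕0⊕0⊕0⊕1 = 1
p8 (pos 8,9,10,11,12,13,14,15): XOR of data positions = 1⊕1⊕0⊕0⊕0⊕0⊕1 = 1
Codeword: 000100011100001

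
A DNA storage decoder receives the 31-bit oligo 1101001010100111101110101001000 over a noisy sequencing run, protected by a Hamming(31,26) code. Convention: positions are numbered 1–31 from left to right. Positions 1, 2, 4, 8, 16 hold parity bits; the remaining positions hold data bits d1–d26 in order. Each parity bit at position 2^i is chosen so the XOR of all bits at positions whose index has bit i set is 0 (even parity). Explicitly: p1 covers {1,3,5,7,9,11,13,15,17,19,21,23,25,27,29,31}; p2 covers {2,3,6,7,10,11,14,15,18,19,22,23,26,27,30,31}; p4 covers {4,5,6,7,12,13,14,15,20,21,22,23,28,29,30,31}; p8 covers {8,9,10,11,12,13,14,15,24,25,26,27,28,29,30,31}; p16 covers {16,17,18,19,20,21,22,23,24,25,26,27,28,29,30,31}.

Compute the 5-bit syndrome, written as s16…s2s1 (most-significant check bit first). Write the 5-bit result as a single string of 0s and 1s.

s1 (pos 1,3,5,7,9,11,13,15,17,19,21,23,25,27,29,31): 1⊕0⊕0⊕1⊕1⊕1⊕0⊕1⊕1⊕1⊕1⊕1⊕1⊕0⊕0⊕0 = 0
s2 (pos 2,3,6,7,10,11,14,15,18,19,22,23,26,27,30,31): 1⊕0⊕0⊕1⊕0⊕1⊕1⊕1⊕0⊕1⊕0⊕1⊕0⊕0⊕0⊕0 = 1
s4 (pos 4,5,6,7,12,13,14,15,20,21,22,23,28,29,30,31): 1⊕0⊕0⊕1⊕0⊕0⊕1⊕1⊕1⊕1⊕0⊕1⊕1⊕0⊕0⊕0 = 0
s8 (pos 8,9,10,11,12,13,14,15,24,25,26,27,28,29,30,31): 0⊕1⊕0⊕1⊕0⊕0⊕1⊕1⊕0⊕1⊕0⊕0⊕1⊕0⊕0⊕0 = 0
s16 (pos 16,17,18,19,20,21,22,23,24,25,26,27,28,29,30,31): 1⊕1⊕0⊕1⊕1⊕1⊕0⊕1⊕0⊕1⊕0⊕0⊕1⊕0⊕0⊕0 = 0
Syndrome s16…s1 = 00010 → error at position 2.

00010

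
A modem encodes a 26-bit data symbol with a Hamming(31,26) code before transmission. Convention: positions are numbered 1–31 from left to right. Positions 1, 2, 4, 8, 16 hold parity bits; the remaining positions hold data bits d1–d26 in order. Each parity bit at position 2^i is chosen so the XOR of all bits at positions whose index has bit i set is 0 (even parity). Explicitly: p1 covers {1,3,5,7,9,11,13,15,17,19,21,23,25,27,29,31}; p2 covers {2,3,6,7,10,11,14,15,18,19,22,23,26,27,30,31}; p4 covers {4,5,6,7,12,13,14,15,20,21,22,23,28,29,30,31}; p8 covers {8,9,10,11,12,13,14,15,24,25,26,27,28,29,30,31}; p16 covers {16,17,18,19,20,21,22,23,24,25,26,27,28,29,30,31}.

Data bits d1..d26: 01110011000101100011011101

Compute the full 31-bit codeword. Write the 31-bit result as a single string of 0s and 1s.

1000111000110001101100011011101

Place data at non-parity positions: p1 p2 0 p4 1 1 1 p8 0 0 1 1 0 0 0 p16 1 0 1 1 0 0 0 1 1 0 1 1 1 0 1
p1 (pos 1,3,5,7,9,11,13,15,17,19,21,23,25,27,29,31): XOR of data positions = 0⊕1⊕1⊕0⊕1⊕0⊕0⊕1⊕1⊕0⊕0⊕1⊕1⊕1⊕1 = 1
p2 (pos 2,3,6,7,10,11,14,15,18,19,22,23,26,27,30,31): XOR of data positions = 0⊕1⊕1⊕0⊕1⊕0⊕0⊕0⊕1⊕0⊕0⊕0⊕1⊕0⊕1 = 0
p4 (pos 4,5,6,7,12,13,14,15,20,21,22,23,28,29,30,31): XOR of data positions = 1⊕1⊕1⊕1⊕0⊕0⊕0⊕1⊕0⊕0⊕0⊕1⊕1⊕0⊕1 = 0
p8 (pos 8,9,10,11,12,13,14,15,24,25,26,27,28,29,30,31): XOR of data positions = 0⊕0⊕1⊕1⊕0⊕0⊕0⊕1⊕1⊕0⊕1⊕1⊕1⊕0⊕1 = 0
p16 (pos 16,17,18,19,20,21,22,23,24,25,26,27,28,29,30,31): XOR of data positions = 1⊕0⊕1⊕1⊕0⊕0⊕0⊕1⊕1⊕0⊕1⊕1⊕1⊕0⊕1 = 1
Codeword: 1000111000110001101100011011101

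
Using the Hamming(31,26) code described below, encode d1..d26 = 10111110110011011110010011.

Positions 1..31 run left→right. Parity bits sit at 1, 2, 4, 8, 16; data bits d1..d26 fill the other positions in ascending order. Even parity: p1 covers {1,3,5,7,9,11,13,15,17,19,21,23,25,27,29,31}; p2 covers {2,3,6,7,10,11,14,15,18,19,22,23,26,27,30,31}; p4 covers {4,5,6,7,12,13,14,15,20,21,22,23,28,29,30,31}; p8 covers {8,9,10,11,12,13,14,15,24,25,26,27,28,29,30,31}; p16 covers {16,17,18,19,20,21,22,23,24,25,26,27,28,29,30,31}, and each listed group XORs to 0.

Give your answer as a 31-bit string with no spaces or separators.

Place data at non-parity positions: p1 p2 1 p4 0 1 1 p8 1 1 1 0 1 1 0 p16 0 1 1 0 1 1 1 1 0 0 1 0 0 1 1
p1 (pos 1,3,5,7,9,11,13,15,17,19,21,23,25,27,29,31): XOR of data positions = 1⊕0⊕1⊕1⊕1⊕1⊕0⊕0⊕1⊕1⊕1⊕0⊕1⊕0⊕1 = 0
p2 (pos 2,3,6,7,10,11,14,15,18,19,22,23,26,27,30,31): XOR of data positions = 1⊕1⊕1⊕1⊕1⊕1⊕0⊕1⊕1⊕1⊕1⊕0⊕1⊕1⊕1 = 1
p4 (pos 4,5,6,7,12,13,14,15,20,21,22,23,28,29,30,31): XOR of data positions = 0⊕1⊕1⊕0⊕1⊕1⊕0⊕0⊕1⊕1⊕1⊕0⊕0⊕1⊕1 = 1
p8 (pos 8,9,10,11,12,13,14,15,24,25,26,27,28,29,30,31): XOR of data positions = 1⊕1⊕1⊕0⊕1⊕1⊕0⊕1⊕0⊕0⊕1⊕0⊕0⊕1⊕1 = 1
p16 (pos 16,17,18,19,20,21,22,23,24,25,26,27,28,29,30,31): XOR of data positions = 0⊕1⊕1⊕0⊕1⊕1⊕1⊕1⊕0⊕0⊕1⊕0⊕0⊕1⊕1 = 1
Codeword: 0111011111101101011011110010011

0111011111101101011011110010011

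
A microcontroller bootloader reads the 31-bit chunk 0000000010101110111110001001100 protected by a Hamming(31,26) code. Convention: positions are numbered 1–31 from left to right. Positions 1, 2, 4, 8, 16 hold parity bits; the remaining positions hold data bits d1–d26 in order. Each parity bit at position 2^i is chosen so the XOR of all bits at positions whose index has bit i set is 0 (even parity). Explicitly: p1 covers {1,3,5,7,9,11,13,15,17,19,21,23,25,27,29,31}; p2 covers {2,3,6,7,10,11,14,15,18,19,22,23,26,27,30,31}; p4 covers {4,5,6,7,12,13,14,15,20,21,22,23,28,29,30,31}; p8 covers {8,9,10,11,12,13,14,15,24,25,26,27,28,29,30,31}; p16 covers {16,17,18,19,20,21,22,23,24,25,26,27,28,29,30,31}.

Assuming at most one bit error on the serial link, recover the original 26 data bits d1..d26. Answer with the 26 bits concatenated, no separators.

s1 (pos 1,3,5,7,9,11,13,15,17,19,21,23,25,27,29,31): 0⊕0⊕0⊕0⊕1⊕1⊕1⊕1⊕1⊕1⊕1⊕0⊕1⊕0⊕1⊕0 = 1
s2 (pos 2,3,6,7,10,11,14,15,18,19,22,23,26,27,30,31): 0⊕0⊕0⊕0⊕0⊕1⊕1⊕1⊕1⊕1⊕0⊕0⊕0⊕0⊕0⊕0 = 1
s4 (pos 4,5,6,7,12,13,14,15,20,21,22,23,28,29,30,31): 0⊕0⊕0⊕0⊕0⊕1⊕1⊕1⊕1⊕1⊕0⊕0⊕1⊕1⊕0⊕0 = 1
s8 (pos 8,9,10,11,12,13,14,15,24,25,26,27,28,29,30,31): 0⊕1⊕0⊕1⊕0⊕1⊕1⊕1⊕0⊕1⊕0⊕0⊕1⊕1⊕0⊕0 = 0
s16 (pos 16,17,18,19,20,21,22,23,24,25,26,27,28,29,30,31): 0⊕1⊕1⊕1⊕1⊕1⊕0⊕0⊕0⊕1⊕0⊕0⊕1⊕1⊕0⊕0 = 0
Syndrome s16…s1 = 00111 → error at position 7.
Flip position 7: 0000000010101110111110001001100 → 0000001010101110111110001001100
Read data bits from positions 3,5,6,7,9,10,11,12,13,14,15,17,18,19,20,21,22,23,24,25,26,27,28,29,30,31: 00011010111111110001001100

00011010111111110001001100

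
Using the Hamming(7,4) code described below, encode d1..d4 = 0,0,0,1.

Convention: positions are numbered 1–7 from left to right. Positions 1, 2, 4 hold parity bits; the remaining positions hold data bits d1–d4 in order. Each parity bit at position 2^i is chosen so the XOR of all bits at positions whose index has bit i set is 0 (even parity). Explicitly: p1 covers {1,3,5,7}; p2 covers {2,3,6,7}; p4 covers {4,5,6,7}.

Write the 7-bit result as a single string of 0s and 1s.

Place data at non-parity positions: p1 p2 0 p4 0 0 1
p1 (pos 1,3,5,7): XOR of data positions = 0⊕0⊕1 = 1
p2 (pos 2,3,6,7): XOR of data positions = 0⊕0⊕1 = 1
p4 (pos 4,5,6,7): XOR of data positions = 0⊕0⊕1 = 1
Codeword: 1101001

1101001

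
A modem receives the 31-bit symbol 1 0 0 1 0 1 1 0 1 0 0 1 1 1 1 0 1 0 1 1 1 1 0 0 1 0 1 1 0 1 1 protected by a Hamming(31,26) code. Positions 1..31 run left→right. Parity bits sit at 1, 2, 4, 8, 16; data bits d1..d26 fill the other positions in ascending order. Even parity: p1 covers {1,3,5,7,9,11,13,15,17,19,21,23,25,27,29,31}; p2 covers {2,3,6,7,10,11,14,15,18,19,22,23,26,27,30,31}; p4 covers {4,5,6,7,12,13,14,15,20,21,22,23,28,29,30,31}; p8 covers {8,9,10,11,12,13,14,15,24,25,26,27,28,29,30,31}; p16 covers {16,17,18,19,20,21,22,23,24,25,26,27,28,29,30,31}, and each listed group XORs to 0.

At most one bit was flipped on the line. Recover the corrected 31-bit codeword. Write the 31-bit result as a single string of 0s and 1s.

1001010010011110101111001011011

s1 (pos 1,3,5,7,9,11,13,15,17,19,21,23,25,27,29,31): 1⊕0⊕0⊕1⊕1⊕0⊕1⊕1⊕1⊕1⊕1⊕0⊕1⊕1⊕0⊕1 = 1
s2 (pos 2,3,6,7,10,11,14,15,18,19,22,23,26,27,30,31): 0⊕0⊕1⊕1⊕0⊕0⊕1⊕1⊕0⊕1⊕1⊕0⊕0⊕1⊕1⊕1 = 1
s4 (pos 4,5,6,7,12,13,14,15,20,21,22,23,28,29,30,31): 1⊕0⊕1⊕1⊕1⊕1⊕1⊕1⊕1⊕1⊕1⊕0⊕1⊕0⊕1⊕1 = 1
s8 (pos 8,9,10,11,12,13,14,15,24,25,26,27,28,29,30,31): 0⊕1⊕0⊕0⊕1⊕1⊕1⊕1⊕0⊕1⊕0⊕1⊕1⊕0⊕1⊕1 = 0
s16 (pos 16,17,18,19,20,21,22,23,24,25,26,27,28,29,30,31): 0⊕1⊕0⊕1⊕1⊕1⊕1⊕0⊕0⊕1⊕0⊕1⊕1⊕0⊕1⊕1 = 0
Syndrome s16…s1 = 00111 → error at position 7.
Flip position 7: 1001011010011110101111001011011 → 1001010010011110101111001011011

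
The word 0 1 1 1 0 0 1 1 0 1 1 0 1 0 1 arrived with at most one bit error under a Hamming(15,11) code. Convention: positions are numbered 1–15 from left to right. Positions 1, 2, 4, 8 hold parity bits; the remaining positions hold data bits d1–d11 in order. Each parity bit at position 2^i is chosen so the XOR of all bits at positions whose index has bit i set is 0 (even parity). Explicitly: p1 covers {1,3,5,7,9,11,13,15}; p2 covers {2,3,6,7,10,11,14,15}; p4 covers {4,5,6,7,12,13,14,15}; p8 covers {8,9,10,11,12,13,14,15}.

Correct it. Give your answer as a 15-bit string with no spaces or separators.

s1 (pos 1,3,5,7,9,11,13,15): 0⊕1⊕0⊕1⊕0⊕1⊕1⊕1 = 1
s2 (pos 2,3,6,7,10,11,14,15): 1⊕1⊕0⊕1⊕1⊕1⊕0⊕1 = 0
s4 (pos 4,5,6,7,12,13,14,15): 1⊕0⊕0⊕1⊕0⊕1⊕0⊕1 = 0
s8 (pos 8,9,10,11,12,13,14,15): 1⊕0⊕1⊕1⊕0⊕1⊕0⊕1 = 1
Syndrome s8…s1 = 1001 → error at position 9.
Flip position 9: 011100110110101 → 011100111110101

011100111110101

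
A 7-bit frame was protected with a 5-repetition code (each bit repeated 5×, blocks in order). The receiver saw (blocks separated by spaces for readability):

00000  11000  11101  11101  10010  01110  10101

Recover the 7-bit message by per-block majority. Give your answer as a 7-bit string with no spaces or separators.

0011011

Block 1 (00000): 0 ones → 0
Block 2 (11000): 2 ones → 0
Block 3 (11101): 4 ones → 1
Block 4 (11101): 4 ones → 1
Block 5 (10010): 2 ones → 0
Block 6 (01110): 3 ones → 1
Block 7 (10101): 3 ones → 1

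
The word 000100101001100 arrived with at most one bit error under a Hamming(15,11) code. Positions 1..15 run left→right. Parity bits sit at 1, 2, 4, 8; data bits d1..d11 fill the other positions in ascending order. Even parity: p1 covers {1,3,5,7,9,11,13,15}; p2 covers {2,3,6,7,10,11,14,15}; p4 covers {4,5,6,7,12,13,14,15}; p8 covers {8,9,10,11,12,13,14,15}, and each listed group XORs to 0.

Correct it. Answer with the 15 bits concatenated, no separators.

s1 (pos 1,3,5,7,9,11,13,15): 0⊕0⊕0⊕1⊕1⊕0⊕1⊕0 = 1
s2 (pos 2,3,6,7,10,11,14,15): 0⊕0⊕0⊕1⊕0⊕0⊕0⊕0 = 1
s4 (pos 4,5,6,7,12,13,14,15): 1⊕0⊕0⊕1⊕1⊕1⊕0⊕0 = 0
s8 (pos 8,9,10,11,12,13,14,15): 0⊕1⊕0⊕0⊕1⊕1⊕0⊕0 = 1
Syndrome s8…s1 = 1011 → error at position 11.
Flip position 11: 000100101001100 → 000100101011100

000100101011100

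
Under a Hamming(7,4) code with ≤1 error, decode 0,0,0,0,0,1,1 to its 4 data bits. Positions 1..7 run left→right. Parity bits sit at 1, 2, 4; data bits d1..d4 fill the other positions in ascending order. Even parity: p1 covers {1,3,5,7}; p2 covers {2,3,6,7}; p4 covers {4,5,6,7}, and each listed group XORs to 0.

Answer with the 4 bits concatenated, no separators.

s1 (pos 1,3,5,7): 0⊕0⊕0⊕1 = 1
s2 (pos 2,3,6,7): 0⊕0⊕1⊕1 = 0
s4 (pos 4,5,6,7): 0⊕0⊕1⊕1 = 0
Syndrome s4…s1 = 001 → error at position 1.
Flip position 1: 0000011 → 1000011
Read data bits from positions 3,5,6,7: 0011

0011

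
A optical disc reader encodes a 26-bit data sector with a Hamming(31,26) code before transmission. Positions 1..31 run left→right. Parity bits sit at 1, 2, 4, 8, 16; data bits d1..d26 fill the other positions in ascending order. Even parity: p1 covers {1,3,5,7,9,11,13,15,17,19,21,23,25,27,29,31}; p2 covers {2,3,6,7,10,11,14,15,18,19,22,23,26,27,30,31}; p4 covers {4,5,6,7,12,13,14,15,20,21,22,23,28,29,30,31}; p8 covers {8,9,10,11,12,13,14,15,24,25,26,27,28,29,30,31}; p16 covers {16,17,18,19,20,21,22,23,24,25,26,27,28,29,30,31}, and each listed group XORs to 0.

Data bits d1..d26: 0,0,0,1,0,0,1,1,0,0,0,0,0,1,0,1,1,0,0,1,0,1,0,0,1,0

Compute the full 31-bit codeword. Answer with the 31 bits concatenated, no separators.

0001001100110000001011001010010

Place data at non-parity positions: p1 p2 0 p4 0 0 1 p8 0 0 1 1 0 0 0 p16 0 0 1 0 1 1 0 0 1 0 1 0 0 1 0
p1 (pos 1,3,5,7,9,11,13,15,17,19,21,23,25,27,29,31): XOR of data positions = 0⊕0⊕1⊕0⊕1⊕0⊕0⊕0⊕1⊕1⊕0⊕1⊕1⊕0⊕0 = 0
p2 (pos 2,3,6,7,10,11,14,15,18,19,22,23,26,27,30,31): XOR of data positions = 0⊕0⊕1⊕0⊕1⊕0⊕0⊕0⊕1⊕1⊕0⊕0⊕1⊕1⊕0 = 0
p4 (pos 4,5,6,7,12,13,14,15,20,21,22,23,28,29,30,31): XOR of data positions = 0⊕0⊕1⊕1⊕0⊕0⊕0⊕0⊕1⊕1⊕0⊕0⊕0⊕1⊕0 = 1
p8 (pos 8,9,10,11,12,13,14,15,24,25,26,27,28,29,30,31): XOR of data positions = 0⊕0⊕1⊕1⊕0⊕0⊕0⊕0⊕1⊕0⊕1⊕0⊕0⊕1⊕0 = 1
p16 (pos 16,17,18,19,20,21,22,23,24,25,26,27,28,29,30,31): XOR of data positions = 0⊕0⊕1⊕0⊕1⊕1⊕0⊕0⊕1⊕0⊕1⊕0⊕0⊕1⊕0 = 0
Codeword: 0001001100110000001011001010010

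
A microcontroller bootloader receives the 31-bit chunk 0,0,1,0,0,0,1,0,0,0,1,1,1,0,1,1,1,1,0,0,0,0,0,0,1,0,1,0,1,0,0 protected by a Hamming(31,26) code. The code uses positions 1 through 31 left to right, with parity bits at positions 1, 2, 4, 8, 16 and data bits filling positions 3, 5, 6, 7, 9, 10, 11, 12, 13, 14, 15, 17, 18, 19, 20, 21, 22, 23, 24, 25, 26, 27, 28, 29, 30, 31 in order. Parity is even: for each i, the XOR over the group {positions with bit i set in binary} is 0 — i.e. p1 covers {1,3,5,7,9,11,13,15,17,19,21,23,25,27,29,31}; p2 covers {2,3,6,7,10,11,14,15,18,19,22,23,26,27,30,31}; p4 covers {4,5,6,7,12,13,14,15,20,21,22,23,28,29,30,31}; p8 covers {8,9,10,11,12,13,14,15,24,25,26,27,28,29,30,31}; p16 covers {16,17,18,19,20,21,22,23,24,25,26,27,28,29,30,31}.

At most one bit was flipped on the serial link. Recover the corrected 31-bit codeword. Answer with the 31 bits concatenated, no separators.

0010001000110011110000001010100

s1 (pos 1,3,5,7,9,11,13,15,17,19,21,23,25,27,29,31): 0⊕1⊕0⊕1⊕0⊕1⊕1⊕1⊕1⊕0⊕0⊕0⊕1⊕1⊕1⊕0 = 1
s2 (pos 2,3,6,7,10,11,14,15,18,19,22,23,26,27,30,31): 0⊕1⊕0⊕1⊕0⊕1⊕0⊕1⊕1⊕0⊕0⊕0⊕0⊕1⊕0⊕0 = 0
s4 (pos 4,5,6,7,12,13,14,15,20,21,22,23,28,29,30,31): 0⊕0⊕0⊕1⊕1⊕1⊕0⊕1⊕0⊕0⊕0⊕0⊕0⊕1⊕0⊕0 = 1
s8 (pos 8,9,10,11,12,13,14,15,24,25,26,27,28,29,30,31): 0⊕0⊕0⊕1⊕1⊕1⊕0⊕1⊕0⊕1⊕0⊕1⊕0⊕1⊕0⊕0 = 1
s16 (pos 16,17,18,19,20,21,22,23,24,25,26,27,28,29,30,31): 1⊕1⊕1⊕0⊕0⊕0⊕0⊕0⊕0⊕1⊕0⊕1⊕0⊕1⊕0⊕0 = 0
Syndrome s16…s1 = 01101 → error at position 13.
Flip position 13: 0010001000111011110000001010100 → 0010001000110011110000001010100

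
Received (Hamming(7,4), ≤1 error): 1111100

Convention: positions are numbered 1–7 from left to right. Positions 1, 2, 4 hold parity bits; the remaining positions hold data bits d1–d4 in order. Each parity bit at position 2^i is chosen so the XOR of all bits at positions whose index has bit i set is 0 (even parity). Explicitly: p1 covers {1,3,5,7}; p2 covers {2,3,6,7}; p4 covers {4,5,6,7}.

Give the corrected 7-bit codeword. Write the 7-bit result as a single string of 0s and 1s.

0111100

s1 (pos 1,3,5,7): 1⊕1⊕1⊕0 = 1
s2 (pos 2,3,6,7): 1⊕1⊕0⊕0 = 0
s4 (pos 4,5,6,7): 1⊕1⊕0⊕0 = 0
Syndrome s4…s1 = 001 → error at position 1.
Flip position 1: 1111100 → 0111100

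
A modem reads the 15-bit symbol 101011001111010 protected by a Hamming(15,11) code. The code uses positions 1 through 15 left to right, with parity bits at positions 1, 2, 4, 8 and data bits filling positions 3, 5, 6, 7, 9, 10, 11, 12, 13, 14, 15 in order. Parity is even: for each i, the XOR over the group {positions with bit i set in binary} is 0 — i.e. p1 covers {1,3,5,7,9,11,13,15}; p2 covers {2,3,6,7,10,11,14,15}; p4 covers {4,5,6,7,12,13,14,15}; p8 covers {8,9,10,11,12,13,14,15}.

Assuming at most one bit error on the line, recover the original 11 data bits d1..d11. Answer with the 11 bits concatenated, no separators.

s1 (pos 1,3,5,7,9,11,13,15): 1⊕1⊕1⊕0⊕1⊕1⊕0⊕0 = 1
s2 (pos 2,3,6,7,10,11,14,15): 0⊕1⊕1⊕0⊕1⊕1⊕1⊕0 = 1
s4 (pos 4,5,6,7,12,13,14,15): 0⊕1⊕1⊕0⊕1⊕0⊕1⊕0 = 0
s8 (pos 8,9,10,11,12,13,14,15): 0⊕1⊕1⊕1⊕1⊕0⊕1⊕0 = 1
Syndrome s8…s1 = 1011 → error at position 11.
Flip position 11: 101011001111010 → 101011001101010
Read data bits from positions 3,5,6,7,9,10,11,12,13,14,15: 11101101010

11101101010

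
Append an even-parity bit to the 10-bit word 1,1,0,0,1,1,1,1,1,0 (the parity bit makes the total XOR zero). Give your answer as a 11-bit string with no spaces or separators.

11001111101

XOR of the 10 data bits: 1⊕1⊕0⊕0⊕1⊕1⊕1⊕1⊕1⊕0 = 1
Parity bit = 1 (so all 11 bits XOR to 0).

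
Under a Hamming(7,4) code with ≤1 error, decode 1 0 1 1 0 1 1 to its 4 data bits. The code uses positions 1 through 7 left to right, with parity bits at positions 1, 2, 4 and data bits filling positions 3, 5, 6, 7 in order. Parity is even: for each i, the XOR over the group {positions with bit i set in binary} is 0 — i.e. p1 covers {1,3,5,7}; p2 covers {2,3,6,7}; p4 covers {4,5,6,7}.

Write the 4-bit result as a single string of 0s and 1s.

1010

s1 (pos 1,3,5,7): 1⊕1⊕0⊕1 = 1
s2 (pos 2,3,6,7): 0⊕1⊕1⊕1 = 1
s4 (pos 4,5,6,7): 1⊕0⊕1⊕1 = 1
Syndrome s4…s1 = 111 → error at position 7.
Flip position 7: 1011011 → 1011010
Read data bits from positions 3,5,6,7: 1010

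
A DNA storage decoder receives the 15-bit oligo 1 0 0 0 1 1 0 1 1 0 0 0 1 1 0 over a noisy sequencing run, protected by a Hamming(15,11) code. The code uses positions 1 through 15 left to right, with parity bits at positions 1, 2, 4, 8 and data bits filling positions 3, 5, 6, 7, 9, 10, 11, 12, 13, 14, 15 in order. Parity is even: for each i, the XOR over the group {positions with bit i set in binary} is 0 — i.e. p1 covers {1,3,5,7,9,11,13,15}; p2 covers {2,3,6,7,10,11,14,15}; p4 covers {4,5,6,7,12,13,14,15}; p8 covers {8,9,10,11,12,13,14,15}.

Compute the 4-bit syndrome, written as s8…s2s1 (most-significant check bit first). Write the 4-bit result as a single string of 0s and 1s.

s1 (pos 1,3,5,7,9,11,13,15): 1⊕0⊕1⊕0⊕1⊕0⊕1⊕0 = 0
s2 (pos 2,3,6,7,10,11,14,15): 0⊕0⊕1⊕0⊕0⊕0⊕1⊕0 = 0
s4 (pos 4,5,6,7,12,13,14,15): 0⊕1⊕1⊕0⊕0⊕1⊕1⊕0 = 0
s8 (pos 8,9,10,11,12,13,14,15): 1⊕1⊕0⊕0⊕0⊕1⊕1⊕0 = 0
Syndrome s8…s1 = 0000 → no error.

0000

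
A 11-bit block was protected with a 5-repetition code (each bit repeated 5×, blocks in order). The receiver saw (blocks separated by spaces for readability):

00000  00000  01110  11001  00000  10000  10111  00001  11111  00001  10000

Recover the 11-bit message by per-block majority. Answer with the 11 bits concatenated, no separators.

Block 1 (00000): 0 ones → 0
Block 2 (00000): 0 ones → 0
Block 3 (01110): 3 ones → 1
Block 4 (11001): 3 ones → 1
Block 5 (00000): 0 ones → 0
Block 6 (10000): 1 one → 0
Block 7 (10111): 4 ones → 1
Block 8 (00001): 1 one → 0
Block 9 (11111): 5 ones → 1
Block 10 (00001): 1 one → 0
Block 11 (10000): 1 one → 0

00110010100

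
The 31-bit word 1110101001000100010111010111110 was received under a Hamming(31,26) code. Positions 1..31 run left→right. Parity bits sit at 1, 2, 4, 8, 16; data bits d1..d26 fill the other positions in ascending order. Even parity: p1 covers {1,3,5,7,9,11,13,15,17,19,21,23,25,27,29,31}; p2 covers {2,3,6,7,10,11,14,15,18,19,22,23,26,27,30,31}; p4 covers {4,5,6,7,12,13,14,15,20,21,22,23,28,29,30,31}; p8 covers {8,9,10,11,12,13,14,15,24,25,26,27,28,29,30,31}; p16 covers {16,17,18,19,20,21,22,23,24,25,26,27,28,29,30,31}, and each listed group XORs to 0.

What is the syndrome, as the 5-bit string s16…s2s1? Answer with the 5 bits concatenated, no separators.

s1 (pos 1,3,5,7,9,11,13,15,17,19,21,23,25,27,29,31): 1⊕1⊕1⊕1⊕0⊕0⊕0⊕0⊕0⊕0⊕1⊕0⊕0⊕1⊕1⊕0 = 1
s2 (pos 2,3,6,7,10,11,14,15,18,19,22,23,26,27,30,31): 1⊕1⊕0⊕1⊕1⊕0⊕1⊕0⊕1⊕0⊕1⊕0⊕1⊕1⊕1⊕0 = 0
s4 (pos 4,5,6,7,12,13,14,15,20,21,22,23,28,29,30,31): 0⊕1⊕0⊕1⊕0⊕0⊕1⊕0⊕1⊕1⊕1⊕0⊕1⊕1⊕1⊕0 = 1
s8 (pos 8,9,10,11,12,13,14,15,24,25,26,27,28,29,30,31): 0⊕0⊕1⊕0⊕0⊕0⊕1⊕0⊕1⊕0⊕1⊕1⊕1⊕1⊕1⊕0 = 0
s16 (pos 16,17,18,19,20,21,22,23,24,25,26,27,28,29,30,31): 0⊕0⊕1⊕0⊕1⊕1⊕1⊕0⊕1⊕0⊕1⊕1⊕1⊕1⊕1⊕0 = 0
Syndrome s16…s1 = 00101 → error at position 5.

00101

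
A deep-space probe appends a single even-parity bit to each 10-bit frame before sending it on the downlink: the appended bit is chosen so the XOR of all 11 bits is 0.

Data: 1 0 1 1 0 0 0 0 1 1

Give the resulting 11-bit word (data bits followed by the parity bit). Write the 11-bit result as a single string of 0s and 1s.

10110000111

XOR of the 10 data bits: 1⊕0⊕1⊕1⊕0⊕0⊕0⊕0⊕1⊕1 = 1
Parity bit = 1 (so all 11 bits XOR to 0).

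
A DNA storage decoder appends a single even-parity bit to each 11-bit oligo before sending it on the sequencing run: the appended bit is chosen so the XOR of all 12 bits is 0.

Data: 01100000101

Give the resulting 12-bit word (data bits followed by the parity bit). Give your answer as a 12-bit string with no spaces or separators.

XOR of the 11 data bits: 0⊕1⊕1⊕0⊕0⊕0⊕0⊕0⊕1⊕0⊕1 = 0
Parity bit = 0 (so all 12 bits XOR to 0).

011000001010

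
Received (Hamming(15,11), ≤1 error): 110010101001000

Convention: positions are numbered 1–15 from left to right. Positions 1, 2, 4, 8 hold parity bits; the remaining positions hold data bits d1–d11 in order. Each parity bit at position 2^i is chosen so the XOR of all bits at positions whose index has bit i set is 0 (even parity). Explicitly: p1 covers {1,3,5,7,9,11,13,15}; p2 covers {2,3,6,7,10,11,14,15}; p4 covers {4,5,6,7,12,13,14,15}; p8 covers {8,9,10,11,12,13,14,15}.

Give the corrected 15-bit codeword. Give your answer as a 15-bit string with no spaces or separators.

s1 (pos 1,3,5,7,9,11,13,15): 1⊕0⊕1⊕1⊕1⊕0⊕0⊕0 = 0
s2 (pos 2,3,6,7,10,11,14,15): 1⊕0⊕0⊕1⊕0⊕0⊕0⊕0 = 0
s4 (pos 4,5,6,7,12,13,14,15): 0⊕1⊕0⊕1⊕1⊕0⊕0⊕0 = 1
s8 (pos 8,9,10,11,12,13,14,15): 0⊕1⊕0⊕0⊕1⊕0⊕0⊕0 = 0
Syndrome s8…s1 = 0100 → error at position 4.
Flip position 4: 110010101001000 → 110110101001000

110110101001000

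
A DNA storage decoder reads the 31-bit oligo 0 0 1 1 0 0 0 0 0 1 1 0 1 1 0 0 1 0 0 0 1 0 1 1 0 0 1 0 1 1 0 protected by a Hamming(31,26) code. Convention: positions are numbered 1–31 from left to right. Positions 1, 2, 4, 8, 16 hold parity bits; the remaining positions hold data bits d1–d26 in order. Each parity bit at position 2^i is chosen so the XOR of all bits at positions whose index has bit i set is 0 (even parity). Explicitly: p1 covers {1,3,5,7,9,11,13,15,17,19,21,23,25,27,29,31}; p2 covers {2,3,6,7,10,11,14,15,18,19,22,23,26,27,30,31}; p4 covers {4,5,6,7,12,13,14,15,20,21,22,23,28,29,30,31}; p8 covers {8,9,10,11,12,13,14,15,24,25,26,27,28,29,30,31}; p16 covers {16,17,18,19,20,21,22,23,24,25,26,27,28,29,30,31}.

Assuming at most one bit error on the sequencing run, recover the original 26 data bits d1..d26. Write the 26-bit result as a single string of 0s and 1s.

10000110110100011110010110

s1 (pos 1,3,5,7,9,11,13,15,17,19,21,23,25,27,29,31): 0⊕1⊕0⊕0⊕0⊕1⊕1⊕0⊕1⊕0⊕1⊕1⊕0⊕1⊕1⊕0 = 0
s2 (pos 2,3,6,7,10,11,14,15,18,19,22,23,26,27,30,31): 0⊕1⊕0⊕0⊕1⊕1⊕1⊕0⊕0⊕0⊕0⊕1⊕0⊕1⊕1⊕0 = 1
s4 (pos 4,5,6,7,12,13,14,15,20,21,22,23,28,29,30,31): 1⊕0⊕0⊕0⊕0⊕1⊕1⊕0⊕0⊕1⊕0⊕1⊕0⊕1⊕1⊕0 = 1
s8 (pos 8,9,10,11,12,13,14,15,24,25,26,27,28,29,30,31): 0⊕0⊕1⊕1⊕0⊕1⊕1⊕0⊕1⊕0⊕0⊕1⊕0⊕1⊕1⊕0 = 0
s16 (pos 16,17,18,19,20,21,22,23,24,25,26,27,28,29,30,31): 0⊕1⊕0⊕0⊕0⊕1⊕0⊕1⊕1⊕0⊕0⊕1⊕0⊕1⊕1⊕0 = 1
Syndrome s16…s1 = 10110 → error at position 22.
Flip position 22: 0011000001101100100010110010110 → 0011000001101100100011110010110
Read data bits from positions 3,5,6,7,9,10,11,12,13,14,15,17,18,19,20,21,22,23,24,25,26,27,28,29,30,31: 10000110110100011110010110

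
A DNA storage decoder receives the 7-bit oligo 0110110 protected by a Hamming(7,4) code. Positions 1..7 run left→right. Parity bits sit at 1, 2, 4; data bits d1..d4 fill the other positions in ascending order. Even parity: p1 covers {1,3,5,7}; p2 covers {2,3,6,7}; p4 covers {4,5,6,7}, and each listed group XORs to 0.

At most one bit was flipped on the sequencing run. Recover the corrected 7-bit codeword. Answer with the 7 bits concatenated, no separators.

s1 (pos 1,3,5,7): 0⊕1⊕1⊕0 = 0
s2 (pos 2,3,6,7): 1⊕1⊕1⊕0 = 1
s4 (pos 4,5,6,7): 0⊕1⊕1⊕0 = 0
Syndrome s4…s1 = 010 → error at position 2.
Flip position 2: 0110110 → 0010110

0010110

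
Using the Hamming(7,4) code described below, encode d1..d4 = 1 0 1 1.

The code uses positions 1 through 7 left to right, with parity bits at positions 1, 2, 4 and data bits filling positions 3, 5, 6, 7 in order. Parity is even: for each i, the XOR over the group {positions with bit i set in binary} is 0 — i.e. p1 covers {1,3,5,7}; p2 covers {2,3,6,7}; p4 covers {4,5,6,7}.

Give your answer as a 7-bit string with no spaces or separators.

Place data at non-parity positions: p1 p2 1 p4 0 1 1
p1 (pos 1,3,5,7): XOR of data positions = 1⊕0⊕1 = 0
p2 (pos 2,3,6,7): XOR of data positions = 1⊕1⊕1 = 1
p4 (pos 4,5,6,7): XOR of data positions = 0⊕1⊕1 = 0
Codeword: 0110011

0110011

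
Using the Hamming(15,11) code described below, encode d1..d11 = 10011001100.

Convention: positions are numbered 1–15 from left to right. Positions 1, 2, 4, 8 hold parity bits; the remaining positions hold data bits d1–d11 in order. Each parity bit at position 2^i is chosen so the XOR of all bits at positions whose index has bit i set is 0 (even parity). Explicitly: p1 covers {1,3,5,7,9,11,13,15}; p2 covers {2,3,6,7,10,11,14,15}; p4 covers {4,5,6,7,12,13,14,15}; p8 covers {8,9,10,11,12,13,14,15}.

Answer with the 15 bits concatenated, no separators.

Place data at non-parity positions: p1 p2 1 p4 0 0 1 p8 1 0 0 1 1 0 0
p1 (pos 1,3,5,7,9,11,13,15): XOR of data positions = 1⊕0⊕1⊕1⊕0⊕1⊕0 = 0
p2 (pos 2,3,6,7,10,11,14,15): XOR of data positions = 1⊕0⊕1⊕0⊕0⊕0⊕0 = 0
p4 (pos 4,5,6,7,12,13,14,15): XOR of data positions = 0⊕0⊕1⊕1⊕1⊕0⊕0 = 1
p8 (pos 8,9,10,11,12,13,14,15): XOR of data positions = 1⊕0⊕0⊕1⊕1⊕0⊕0 = 1
Codeword: 001100111001100

001100111001100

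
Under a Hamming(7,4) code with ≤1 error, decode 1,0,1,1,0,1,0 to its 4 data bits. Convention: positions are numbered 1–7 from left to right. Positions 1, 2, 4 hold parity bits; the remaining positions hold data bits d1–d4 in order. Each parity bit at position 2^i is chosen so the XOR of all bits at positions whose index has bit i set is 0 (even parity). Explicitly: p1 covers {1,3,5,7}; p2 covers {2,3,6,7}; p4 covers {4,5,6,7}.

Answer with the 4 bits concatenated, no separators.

1010

s1 (pos 1,3,5,7): 1⊕1⊕0⊕0 = 0
s2 (pos 2,3,6,7): 0⊕1⊕1⊕0 = 0
s4 (pos 4,5,6,7): 1⊕0⊕1⊕0 = 0
Syndrome s4…s1 = 000 → no error.
Read data bits from positions 3,5,6,7: 1010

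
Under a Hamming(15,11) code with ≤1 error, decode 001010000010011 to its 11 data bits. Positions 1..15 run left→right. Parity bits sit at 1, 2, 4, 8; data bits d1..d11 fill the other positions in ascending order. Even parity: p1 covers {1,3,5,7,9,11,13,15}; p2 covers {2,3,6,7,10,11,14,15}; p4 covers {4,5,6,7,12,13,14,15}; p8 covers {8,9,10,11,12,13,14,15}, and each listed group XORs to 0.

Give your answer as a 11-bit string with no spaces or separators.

11000011011

s1 (pos 1,3,5,7,9,11,13,15): 0⊕1⊕1⊕0⊕0⊕1⊕0⊕1 = 0
s2 (pos 2,3,6,7,10,11,14,15): 0⊕1⊕0⊕0⊕0⊕1⊕1⊕1 = 0
s4 (pos 4,5,6,7,12,13,14,15): 0⊕1⊕0⊕0⊕0⊕0⊕1⊕1 = 1
s8 (pos 8,9,10,11,12,13,14,15): 0⊕0⊕0⊕1⊕0⊕0⊕1⊕1 = 1
Syndrome s8…s1 = 1100 → error at position 12.
Flip position 12: 001010000010011 → 001010000011011
Read data bits from positions 3,5,6,7,9,10,11,12,13,14,15: 11000011011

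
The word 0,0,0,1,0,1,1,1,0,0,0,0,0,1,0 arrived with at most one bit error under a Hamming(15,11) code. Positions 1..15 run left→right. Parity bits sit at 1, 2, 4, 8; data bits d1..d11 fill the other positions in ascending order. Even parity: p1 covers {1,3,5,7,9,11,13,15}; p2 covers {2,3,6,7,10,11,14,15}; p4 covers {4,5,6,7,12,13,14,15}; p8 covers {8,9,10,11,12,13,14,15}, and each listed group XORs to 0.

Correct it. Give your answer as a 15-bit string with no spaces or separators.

s1 (pos 1,3,5,7,9,11,13,15): 0⊕0⊕0⊕1⊕0⊕0⊕0⊕0 = 1
s2 (pos 2,3,6,7,10,11,14,15): 0⊕0⊕1⊕1⊕0⊕0⊕1⊕0 = 1
s4 (pos 4,5,6,7,12,13,14,15): 1⊕0⊕1⊕1⊕0⊕0⊕1⊕0 = 0
s8 (pos 8,9,10,11,12,13,14,15): 1⊕0⊕0⊕0⊕0⊕0⊕1⊕0 = 0
Syndrome s8…s1 = 0011 → error at position 3.
Flip position 3: 000101110000010 → 001101110000010

001101110000010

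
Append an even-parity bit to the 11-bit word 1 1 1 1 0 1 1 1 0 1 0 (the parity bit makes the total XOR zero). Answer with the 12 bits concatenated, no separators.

XOR of the 11 data bits: 1⊕1⊕1⊕1⊕0⊕1⊕1⊕1⊕0⊕1⊕0 = 0
Parity bit = 0 (so all 12 bits XOR to 0).

111101110100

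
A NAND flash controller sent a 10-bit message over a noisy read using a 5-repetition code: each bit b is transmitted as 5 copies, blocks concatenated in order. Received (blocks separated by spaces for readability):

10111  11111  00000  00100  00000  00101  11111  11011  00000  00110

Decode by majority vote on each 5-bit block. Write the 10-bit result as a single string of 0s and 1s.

1100001100

Block 1 (10111): 4 ones → 1
Block 2 (11111): 5 ones → 1
Block 3 (00000): 0 ones → 0
Block 4 (00100): 1 one → 0
Block 5 (00000): 0 ones → 0
Block 6 (00101): 2 ones → 0
Block 7 (11111): 5 ones → 1
Block 8 (11011): 4 ones → 1
Block 9 (00000): 0 ones → 0
Block 10 (00110): 2 ones → 0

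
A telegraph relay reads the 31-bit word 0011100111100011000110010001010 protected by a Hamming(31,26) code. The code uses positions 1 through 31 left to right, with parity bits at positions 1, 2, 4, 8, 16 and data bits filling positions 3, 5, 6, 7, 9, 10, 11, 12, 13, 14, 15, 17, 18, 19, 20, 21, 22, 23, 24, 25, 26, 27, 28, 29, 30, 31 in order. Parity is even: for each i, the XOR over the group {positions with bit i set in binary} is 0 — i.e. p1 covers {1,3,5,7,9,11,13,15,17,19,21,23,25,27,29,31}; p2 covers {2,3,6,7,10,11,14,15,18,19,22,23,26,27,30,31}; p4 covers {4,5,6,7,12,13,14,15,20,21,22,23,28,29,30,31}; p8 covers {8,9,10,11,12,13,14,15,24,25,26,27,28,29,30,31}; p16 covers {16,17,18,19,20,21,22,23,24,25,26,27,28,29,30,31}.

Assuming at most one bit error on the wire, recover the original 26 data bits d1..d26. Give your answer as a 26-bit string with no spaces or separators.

s1 (pos 1,3,5,7,9,11,13,15,17,19,21,23,25,27,29,31): 0⊕1⊕1⊕0⊕1⊕1⊕0⊕1⊕0⊕0⊕1⊕0⊕0⊕0⊕0⊕0 = 0
s2 (pos 2,3,6,7,10,11,14,15,18,19,22,23,26,27,30,31): 0⊕1⊕0⊕0⊕1⊕1⊕0⊕1⊕0⊕0⊕0⊕0⊕0⊕0⊕1⊕0 = 1
s4 (pos 4,5,6,7,12,13,14,15,20,21,22,23,28,29,30,31): 1⊕1⊕0⊕0⊕0⊕0⊕0⊕1⊕1⊕1⊕0⊕0⊕1⊕0⊕1⊕0 = 1
s8 (pos 8,9,10,11,12,13,14,15,24,25,26,27,28,29,30,31): 1⊕1⊕1⊕1⊕0⊕0⊕0⊕1⊕1⊕0⊕0⊕0⊕1⊕0⊕1⊕0 = 0
s16 (pos 16,17,18,19,20,21,22,23,24,25,26,27,28,29,30,31): 1⊕0⊕0⊕0⊕1⊕1⊕0⊕0⊕1⊕0⊕0⊕0⊕1⊕0⊕1⊕0 = 0
Syndrome s16…s1 = 00110 → error at position 6.
Flip position 6: 0011100111100011000110010001010 → 0011110111100011000110010001010
Read data bits from positions 3,5,6,7,9,10,11,12,13,14,15,17,18,19,20,21,22,23,24,25,26,27,28,29,30,31: 11101110001000110010001010

11101110001000110010001010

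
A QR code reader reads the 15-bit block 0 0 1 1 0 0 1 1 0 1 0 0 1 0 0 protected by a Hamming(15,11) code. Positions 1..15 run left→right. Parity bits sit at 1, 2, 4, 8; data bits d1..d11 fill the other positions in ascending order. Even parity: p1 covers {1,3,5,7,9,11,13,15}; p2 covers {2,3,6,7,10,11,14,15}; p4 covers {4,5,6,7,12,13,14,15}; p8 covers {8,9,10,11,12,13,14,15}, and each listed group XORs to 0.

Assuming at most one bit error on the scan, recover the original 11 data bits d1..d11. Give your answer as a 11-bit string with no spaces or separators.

s1 (pos 1,3,5,7,9,11,13,15): 0⊕1⊕0⊕1⊕0⊕0⊕1⊕0 = 1
s2 (pos 2,3,6,7,10,11,14,15): 0⊕1⊕0⊕1⊕1⊕0⊕0⊕0 = 1
s4 (pos 4,5,6,7,12,13,14,15): 1⊕0⊕0⊕1⊕0⊕1⊕0⊕0 = 1
s8 (pos 8,9,10,11,12,13,14,15): 1⊕0⊕1⊕0⊕0⊕1⊕0⊕0 = 1
Syndrome s8…s1 = 1111 → error at position 15.
Flip position 15: 001100110100100 → 001100110100101
Read data bits from positions 3,5,6,7,9,10,11,12,13,14,15: 10010100101

10010100101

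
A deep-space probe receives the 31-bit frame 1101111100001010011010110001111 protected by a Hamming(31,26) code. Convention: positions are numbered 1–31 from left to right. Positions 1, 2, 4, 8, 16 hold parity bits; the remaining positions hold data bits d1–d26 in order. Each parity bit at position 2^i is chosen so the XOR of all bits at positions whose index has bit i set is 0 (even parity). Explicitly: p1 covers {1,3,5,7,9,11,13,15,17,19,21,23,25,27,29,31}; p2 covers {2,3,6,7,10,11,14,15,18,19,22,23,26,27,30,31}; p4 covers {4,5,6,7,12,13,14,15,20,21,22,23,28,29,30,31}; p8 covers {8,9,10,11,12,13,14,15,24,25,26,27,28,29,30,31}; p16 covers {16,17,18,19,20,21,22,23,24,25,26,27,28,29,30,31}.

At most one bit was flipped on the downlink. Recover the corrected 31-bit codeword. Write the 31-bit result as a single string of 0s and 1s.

s1 (pos 1,3,5,7,9,11,13,15,17,19,21,23,25,27,29,31): 1⊕0⊕1⊕1⊕0⊕0⊕1⊕1⊕0⊕1⊕1⊕1⊕0⊕0⊕1⊕1 = 0
s2 (pos 2,3,6,7,10,11,14,15,18,19,22,23,26,27,30,31): 1⊕0⊕1⊕1⊕0⊕0⊕0⊕1⊕1⊕1⊕0⊕1⊕0⊕0⊕1⊕1 = 1
s4 (pos 4,5,6,7,12,13,14,15,20,21,22,23,28,29,30,31): 1⊕1⊕1⊕1⊕0⊕1⊕0⊕1⊕0⊕1⊕0⊕1⊕1⊕1⊕1⊕1 = 0
s8 (pos 8,9,10,11,12,13,14,15,24,25,26,27,28,29,30,31): 1⊕0⊕0⊕0⊕0⊕1⊕0⊕1⊕1⊕0⊕0⊕0⊕1⊕1⊕1⊕1 = 0
s16 (pos 16,17,18,19,20,21,22,23,24,25,26,27,28,29,30,31): 0⊕0⊕1⊕1⊕0⊕1⊕0⊕1⊕1⊕0⊕0⊕0⊕1⊕1⊕1⊕1 = 1
Syndrome s16…s1 = 10010 → error at position 18.
Flip position 18: 1101111100001010011010110001111 → 1101111100001010001010110001111

1101111100001010001010110001111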